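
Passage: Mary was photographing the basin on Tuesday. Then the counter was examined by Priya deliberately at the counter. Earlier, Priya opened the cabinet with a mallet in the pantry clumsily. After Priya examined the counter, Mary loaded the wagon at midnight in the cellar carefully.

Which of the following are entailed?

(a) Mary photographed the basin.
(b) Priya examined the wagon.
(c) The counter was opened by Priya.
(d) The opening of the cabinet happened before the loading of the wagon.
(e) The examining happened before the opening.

(d)

(a) Not entailed — 'was photographing' is progressive on an accomplishment; it does not entail the completed 'photographed'.
(b) Not entailed — Priya examined the counter, not the wagon; the wagon belongs to the loading event.
(c) Not entailed — Priya opened the cabinet, not the counter; the counter belongs to the examining event.
(d) Entailed — the narrative places the opening before the loading.
(e) Not entailed — the narrative places the opening before the examining, not after.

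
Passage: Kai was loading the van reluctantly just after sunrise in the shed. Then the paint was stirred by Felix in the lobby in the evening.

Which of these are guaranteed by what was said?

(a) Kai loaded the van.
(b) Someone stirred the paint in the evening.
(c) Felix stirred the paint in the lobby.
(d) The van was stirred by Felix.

(b), (c)

(a) Not entailed — 'was loading' is progressive on an accomplishment; it does not entail the completed 'loaded'.
(b) Entailed — this follows by dropping conjuncts from the stirring event's description.
(c) Entailed — dropping 'in the evening' leaves a sub-description the original still satisfies.
(d) Not entailed — Felix stirred the paint, not the van; the van belongs to the loading event.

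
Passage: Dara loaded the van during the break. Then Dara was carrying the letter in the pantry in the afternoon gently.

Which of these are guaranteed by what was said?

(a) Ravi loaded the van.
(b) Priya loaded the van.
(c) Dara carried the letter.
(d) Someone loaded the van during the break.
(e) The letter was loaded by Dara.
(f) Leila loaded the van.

(c), (d)

(a) Not entailed — the passage has Dara loading the van, not Ravi.
(b) Not entailed — the passage has Dara loading the van, not Priya.
(c) Entailed — 'carry' is an activity; 'was carrying' entails that some carrying happened, so 'carried' holds.
(d) Entailed — generalizing the agent leaves a sub-description the original still satisfies.
(e) Not entailed — Dara loaded the van, not the letter; the letter belongs to the carrying event.
(f) Not entailed — the passage has Dara loading the van, not Leila.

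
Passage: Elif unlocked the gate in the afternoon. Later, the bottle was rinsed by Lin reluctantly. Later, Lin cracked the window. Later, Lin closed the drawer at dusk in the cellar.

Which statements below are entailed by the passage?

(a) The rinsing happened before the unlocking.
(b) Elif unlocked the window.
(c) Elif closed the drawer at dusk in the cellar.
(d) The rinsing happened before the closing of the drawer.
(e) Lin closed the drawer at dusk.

(a) Not entailed — the narrative places the unlocking before the rinsing, not after.
(b) Not entailed — Elif unlocked the gate, not the window; the window belongs to the cracking event.
(c) Not entailed — the passage has Lin closing the drawer, not Elif.
(d) Entailed — the narrative places the rinsing before the closing.
(e) Entailed — this follows by dropping conjuncts from the closing event's description.

(d), (e)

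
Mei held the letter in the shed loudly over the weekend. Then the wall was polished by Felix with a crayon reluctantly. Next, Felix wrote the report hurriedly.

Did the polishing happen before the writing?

yes

The narrative orders the polishing before the writing.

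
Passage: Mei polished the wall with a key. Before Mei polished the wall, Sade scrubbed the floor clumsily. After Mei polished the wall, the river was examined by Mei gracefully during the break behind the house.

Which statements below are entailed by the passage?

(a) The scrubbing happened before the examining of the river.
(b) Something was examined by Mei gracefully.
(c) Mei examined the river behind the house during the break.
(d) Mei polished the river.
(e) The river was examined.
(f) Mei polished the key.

(a), (b), (c), (e)

(a) Entailed — the narrative places the scrubbing before the examining.
(b) Entailed — every conjunct here is already in the original examining event.
(c) Entailed — every conjunct here is already in the original examining event.
(d) Not entailed — Mei polished the wall, not the river; the river belongs to the examining event.
(e) Entailed — the original entails any weakening of itself; this just drops 'behind the house', 'gracefully', 'during the break' and generalizes the agent.
(f) Not entailed — the key is the instrument, not what was polished.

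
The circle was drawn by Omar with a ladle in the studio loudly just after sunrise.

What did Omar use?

'with a ladle' marks the instrument of the drawing event.

a ladle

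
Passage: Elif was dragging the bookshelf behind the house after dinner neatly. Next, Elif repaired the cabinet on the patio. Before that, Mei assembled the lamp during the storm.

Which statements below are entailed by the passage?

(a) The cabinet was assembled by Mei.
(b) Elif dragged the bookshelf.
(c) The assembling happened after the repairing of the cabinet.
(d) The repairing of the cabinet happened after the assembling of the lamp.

(a) Not entailed — Mei assembled the lamp, not the cabinet; the cabinet belongs to the repairing event.
(b) Entailed — 'drag' is an activity; 'was dragging' entails that some dragging happened, so 'dragged' holds.
(c) Not entailed — the narrative places the assembling before the repairing, not after.
(d) Entailed — the narrative places the assembling before the repairing.

(b), (d)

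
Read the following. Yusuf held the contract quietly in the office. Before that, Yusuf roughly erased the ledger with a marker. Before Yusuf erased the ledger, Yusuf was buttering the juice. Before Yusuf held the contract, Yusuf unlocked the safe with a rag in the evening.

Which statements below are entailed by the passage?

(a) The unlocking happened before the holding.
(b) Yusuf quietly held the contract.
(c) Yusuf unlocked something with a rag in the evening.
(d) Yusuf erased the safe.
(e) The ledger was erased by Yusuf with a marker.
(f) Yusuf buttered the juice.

(a) Entailed — the narrative places the unlocking before the holding.
(b) Entailed — dropping 'in the office' leaves a sub-description the original still satisfies.
(c) Entailed — this follows by dropping conjuncts from the unlocking event's description.
(d) Not entailed — Yusuf erased the ledger, not the safe; the safe belongs to the unlocking event.
(e) Entailed — the original entails any weakening of itself; this just drops 'roughly'.
(f) Not entailed — 'was buttering' is progressive on an accomplishment; it does not entail the completed 'buttered'.

(a), (b), (c), (e)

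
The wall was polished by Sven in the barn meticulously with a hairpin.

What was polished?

'the wall' marks the patient of the polishing event.

the wall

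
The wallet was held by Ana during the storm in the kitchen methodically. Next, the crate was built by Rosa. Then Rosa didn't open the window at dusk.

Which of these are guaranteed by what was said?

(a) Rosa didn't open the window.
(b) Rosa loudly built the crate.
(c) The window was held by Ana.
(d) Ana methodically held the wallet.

(d)

(a) Not entailed — dropping 'at dusk' under negation is not valid — the original leaves open that Rosa opened the window some other way.
(b) Not entailed — 'loudly' adds information not in the original event.
(c) Not entailed — Ana held the wallet, not the window; the window belongs to the opening event.
(d) Entailed — dropping 'during the storm', 'in the kitchen' leaves a sub-description the original still satisfies.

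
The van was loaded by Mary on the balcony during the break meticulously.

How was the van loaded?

'meticulously' marks the manner of the loading event.

meticulously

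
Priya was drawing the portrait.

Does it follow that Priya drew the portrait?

'was drawing' is progressive; for an accomplishment like 'draw the portrait', it doesn't entail completion.

no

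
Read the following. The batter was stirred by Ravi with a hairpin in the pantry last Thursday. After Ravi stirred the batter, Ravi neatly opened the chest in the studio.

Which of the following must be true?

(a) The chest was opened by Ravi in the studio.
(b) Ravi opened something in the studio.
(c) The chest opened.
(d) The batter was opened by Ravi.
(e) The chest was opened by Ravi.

(a), (b), (c), (e)

(a) Entailed — dropping 'neatly' leaves a sub-description the original still satisfies.
(b) Entailed — this follows by dropping conjuncts from the opening event's description.
(c) Entailed — 'Ravi opened the chest' is causative; it entails the inchoative 'the chest opened'.
(d) Not entailed — Ravi opened the chest, not the batter; the batter belongs to the stirring event.
(e) Entailed — the original entails any weakening of itself; this just drops 'in the studio', 'neatly'.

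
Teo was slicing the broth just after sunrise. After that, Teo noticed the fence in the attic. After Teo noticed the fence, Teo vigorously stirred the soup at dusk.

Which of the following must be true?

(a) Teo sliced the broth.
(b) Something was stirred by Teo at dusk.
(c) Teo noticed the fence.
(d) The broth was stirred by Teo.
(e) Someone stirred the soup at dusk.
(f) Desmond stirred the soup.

(a) Not entailed — 'was slicing' is progressive on an accomplishment; it does not entail the completed 'sliced'.
(b) Entailed — every conjunct here is already in the original stirring event.
(c) Entailed — this follows by dropping conjuncts from the noticing event's description.
(d) Not entailed — Teo stirred the soup, not the broth; the broth belongs to the slicing event.
(e) Entailed — every conjunct here is already in the original stirring event.
(f) Not entailed — the passage has Teo stirring the soup, not Desmond.

(b), (c), (e)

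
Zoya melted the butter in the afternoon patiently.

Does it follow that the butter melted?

yes

'Zoya melted the butter' is the causative; it entails the inchoative 'the butter melted'.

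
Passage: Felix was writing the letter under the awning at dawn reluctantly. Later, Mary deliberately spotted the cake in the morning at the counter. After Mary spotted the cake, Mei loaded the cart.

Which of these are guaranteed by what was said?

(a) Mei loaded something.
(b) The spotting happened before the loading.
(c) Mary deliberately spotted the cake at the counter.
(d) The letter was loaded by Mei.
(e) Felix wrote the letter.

(a) Entailed — this follows by dropping conjuncts from the loading event's description.
(b) Entailed — the narrative places the spotting before the loading.
(c) Entailed — dropping 'in the morning' leaves a sub-description the original still satisfies.
(d) Not entailed — Mei loaded the cart, not the letter; the letter belongs to the writing event.
(e) Not entailed — 'was writing' is progressive on an accomplishment; it does not entail the completed 'wrote'.

(a), (b), (c)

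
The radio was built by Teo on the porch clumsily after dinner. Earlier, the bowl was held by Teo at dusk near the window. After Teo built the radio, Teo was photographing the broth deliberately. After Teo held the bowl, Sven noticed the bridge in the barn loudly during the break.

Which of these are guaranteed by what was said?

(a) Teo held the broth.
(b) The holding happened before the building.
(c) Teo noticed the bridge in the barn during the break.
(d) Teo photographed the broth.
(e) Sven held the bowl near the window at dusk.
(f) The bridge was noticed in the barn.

(a) Not entailed — Teo held the bowl, not the broth; the broth belongs to the photographing event.
(b) Entailed — the narrative places the holding before the building.
(c) Not entailed — the passage has Sven noticing the bridge, not Teo.
(d) Not entailed — 'was photographing' is progressive on an accomplishment; it does not entail the completed 'photographed'.
(e) Not entailed — the passage has Teo holding the bowl, not Sven.
(f) Entailed — the original entails any weakening of itself; this just drops 'loudly', 'during the break' and generalizes the agent.

(b), (f)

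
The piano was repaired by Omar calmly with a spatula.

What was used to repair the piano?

'with a spatula' marks the instrument of the repairing event.

a spatula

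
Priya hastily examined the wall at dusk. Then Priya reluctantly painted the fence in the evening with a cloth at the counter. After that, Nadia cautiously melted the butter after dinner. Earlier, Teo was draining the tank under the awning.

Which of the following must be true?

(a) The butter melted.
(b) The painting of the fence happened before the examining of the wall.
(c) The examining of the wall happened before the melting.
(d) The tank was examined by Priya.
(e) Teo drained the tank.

(a), (c)

(a) Entailed — 'Nadia melted the butter' is causative; it entails the inchoative 'the butter melted'.
(b) Not entailed — the narrative places the examining before the painting, not after.
(c) Entailed — the narrative places the examining before the melting.
(d) Not entailed — Priya examined the wall, not the tank; the tank belongs to the draining event.
(e) Not entailed — 'was draining' is progressive on an accomplishment; it does not entail the completed 'drained'.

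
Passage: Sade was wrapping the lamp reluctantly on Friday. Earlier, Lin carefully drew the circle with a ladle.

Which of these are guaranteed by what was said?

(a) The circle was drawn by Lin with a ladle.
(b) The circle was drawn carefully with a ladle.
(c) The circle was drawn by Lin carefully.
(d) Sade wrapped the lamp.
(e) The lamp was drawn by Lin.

(a), (b), (c)

(a) Entailed — the original entails any weakening of itself; this just drops 'carefully'.
(b) Entailed — this follows by dropping conjuncts from the drawing event's description.
(c) Entailed — this follows by dropping conjuncts from the drawing event's description.
(d) Not entailed — 'was wrapping' is progressive on an accomplishment; it does not entail the completed 'wrapped'.
(e) Not entailed — Lin drew the circle, not the lamp; the lamp belongs to the wrapping event.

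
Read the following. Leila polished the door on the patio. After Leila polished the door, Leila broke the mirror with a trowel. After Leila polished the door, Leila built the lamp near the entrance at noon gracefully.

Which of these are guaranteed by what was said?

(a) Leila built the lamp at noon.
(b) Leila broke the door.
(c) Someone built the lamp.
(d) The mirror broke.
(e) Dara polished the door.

(a), (c), (d)

(a) Entailed — dropping 'near the entrance', 'gracefully' leaves a sub-description the original still satisfies.
(b) Not entailed — Leila broke the mirror, not the door; the door belongs to the polishing event.
(c) Entailed — the original entails any weakening of itself; this just drops 'near the entrance', 'gracefully', 'at noon' and generalizes the agent.
(d) Entailed — 'Leila broke the mirror' is causative; it entails the inchoative 'the mirror broke'.
(e) Not entailed — the passage has Leila polishing the door, not Dara.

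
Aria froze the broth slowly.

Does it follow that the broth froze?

yes

'Aria froze the broth' is the causative; it entails the inchoative 'the broth froze'.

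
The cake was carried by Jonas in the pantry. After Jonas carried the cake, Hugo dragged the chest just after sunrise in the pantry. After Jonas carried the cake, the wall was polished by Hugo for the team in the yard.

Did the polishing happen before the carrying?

The narrative orders the carrying before the polishing.

no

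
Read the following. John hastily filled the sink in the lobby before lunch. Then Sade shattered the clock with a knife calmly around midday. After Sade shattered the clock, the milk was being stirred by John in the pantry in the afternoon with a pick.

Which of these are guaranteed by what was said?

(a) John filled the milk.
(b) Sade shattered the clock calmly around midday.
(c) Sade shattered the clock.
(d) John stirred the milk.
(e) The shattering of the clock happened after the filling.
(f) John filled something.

(a) Not entailed — John filled the sink, not the milk; the milk belongs to the stirring event.
(b) Entailed — the original entails any weakening of itself; this just drops 'with a knife'.
(c) Entailed — the original entails any weakening of itself; this just drops 'with a knife', 'calmly', 'around midday'.
(d) Entailed — 'stir' is an activity; 'was stirring' entails that some stirring happened, so 'stirred' holds.
(e) Entailed — the narrative places the filling before the shattering.
(f) Entailed — this follows by dropping conjuncts from the filling event's description.

(b), (c), (d), (e), (f)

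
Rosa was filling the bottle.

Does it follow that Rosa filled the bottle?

no

'was filling' is progressive; for an accomplishment like 'fill the bottle', it doesn't entail completion.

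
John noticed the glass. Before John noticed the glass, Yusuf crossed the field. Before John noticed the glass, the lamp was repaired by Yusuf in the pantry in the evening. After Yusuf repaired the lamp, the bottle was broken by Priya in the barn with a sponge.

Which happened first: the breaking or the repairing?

the repairing

The connectives place the repairing before the breaking.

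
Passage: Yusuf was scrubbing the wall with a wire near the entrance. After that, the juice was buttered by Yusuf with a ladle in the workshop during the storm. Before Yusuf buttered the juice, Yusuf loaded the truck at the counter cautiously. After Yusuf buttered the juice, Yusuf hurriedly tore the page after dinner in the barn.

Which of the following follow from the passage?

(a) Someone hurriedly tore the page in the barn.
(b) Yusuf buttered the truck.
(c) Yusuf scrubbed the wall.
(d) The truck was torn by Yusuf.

(a), (c)

(a) Entailed — the original entails any weakening of itself; this just drops 'after dinner' and generalizes the agent.
(b) Not entailed — Yusuf buttered the juice, not the truck; the truck belongs to the loading event.
(c) Entailed — 'scrub' is an activity; 'was scrubbing' entails that some scrubbing happened, so 'scrubbed' holds.
(d) Not entailed — Yusuf tore the page, not the truck; the truck belongs to the loading event.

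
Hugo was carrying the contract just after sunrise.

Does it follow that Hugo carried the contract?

yes

'carry' is atelic; if Hugo was carrying the contract, then Hugo carried the contract (for some time).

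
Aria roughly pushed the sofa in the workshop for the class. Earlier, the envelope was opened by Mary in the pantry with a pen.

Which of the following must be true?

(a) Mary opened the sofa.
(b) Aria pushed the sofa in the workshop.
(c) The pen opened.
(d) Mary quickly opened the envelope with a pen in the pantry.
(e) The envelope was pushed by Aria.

(a) Not entailed — Mary opened the envelope, not the sofa; the sofa belongs to the pushing event.
(b) Entailed — every conjunct here is already in the original pushing event.
(c) Not entailed — the envelope is what opened, not the pen.
(d) Not entailed — 'quickly' adds information not in the original event.
(e) Not entailed — Aria pushed the sofa, not the envelope; the envelope belongs to the opening event.

(b)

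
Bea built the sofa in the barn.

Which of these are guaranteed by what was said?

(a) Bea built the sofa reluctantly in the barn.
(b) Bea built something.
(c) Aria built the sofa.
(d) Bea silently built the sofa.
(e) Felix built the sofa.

(b)

(a) Not entailed — 'reluctantly' adds information not in the original event.
(b) Entailed — dropping 'in the barn' and generalizing the patient leaves a sub-description the original still satisfies.
(c) Not entailed — the passage has Bea building the sofa, not Aria.
(d) Not entailed — 'silently' adds information not in the original event.
(e) Not entailed — the passage has Bea building the sofa, not Felix.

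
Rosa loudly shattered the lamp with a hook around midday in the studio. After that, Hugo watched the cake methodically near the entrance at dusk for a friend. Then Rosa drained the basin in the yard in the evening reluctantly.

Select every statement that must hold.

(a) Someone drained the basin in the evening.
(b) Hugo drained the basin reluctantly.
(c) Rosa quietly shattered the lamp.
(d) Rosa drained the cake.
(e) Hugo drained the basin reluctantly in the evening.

(a) Entailed — this follows by dropping conjuncts from the draining event's description.
(b) Not entailed — the passage has Rosa draining the basin, not Hugo.
(c) Not entailed — 'quietly' adds a manner not in (and inconsistent with) the original.
(d) Not entailed — Rosa drained the basin, not the cake; the cake belongs to the watching event.
(e) Not entailed — the passage has Rosa draining the basin, not Hugo.

(a)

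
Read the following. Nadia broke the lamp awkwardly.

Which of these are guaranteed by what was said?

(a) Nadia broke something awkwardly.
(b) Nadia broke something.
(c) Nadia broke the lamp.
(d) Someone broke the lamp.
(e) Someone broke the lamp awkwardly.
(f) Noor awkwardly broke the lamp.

(a), (b), (c), (d), (e)

(a) Entailed — this follows by dropping conjuncts from the breaking event's description.
(b) Entailed — every conjunct here is already in the original breaking event.
(c) Entailed — every conjunct here is already in the original breaking event.
(d) Entailed — dropping 'awkwardly' and generalizing the agent leaves a sub-description the original still satisfies.
(e) Entailed — the original entails any weakening of itself; this just generalizes the agent.
(f) Not entailed — the passage has Nadia breaking the lamp, not Noor.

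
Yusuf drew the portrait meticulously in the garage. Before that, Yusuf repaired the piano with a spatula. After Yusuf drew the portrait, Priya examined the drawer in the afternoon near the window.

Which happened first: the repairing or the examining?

the repairing

The connectives place the repairing before the examining.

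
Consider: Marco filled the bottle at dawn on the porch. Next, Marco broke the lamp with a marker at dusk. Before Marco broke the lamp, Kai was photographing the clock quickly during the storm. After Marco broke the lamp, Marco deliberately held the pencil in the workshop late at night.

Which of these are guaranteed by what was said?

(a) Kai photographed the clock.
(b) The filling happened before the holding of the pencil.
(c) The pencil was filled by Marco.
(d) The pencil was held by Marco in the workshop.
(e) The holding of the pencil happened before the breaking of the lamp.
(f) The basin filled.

(b), (d)

(a) Not entailed — 'was photographing' is progressive on an accomplishment; it does not entail the completed 'photographed'.
(b) Entailed — the narrative places the filling before the holding.
(c) Not entailed — Marco filled the bottle, not the pencil; the pencil belongs to the holding event.
(d) Entailed — this follows by dropping conjuncts from the holding event's description.
(e) Not entailed — the narrative places the breaking before the holding, not after.
(f) Not entailed — the bottle is what filled, not the basin.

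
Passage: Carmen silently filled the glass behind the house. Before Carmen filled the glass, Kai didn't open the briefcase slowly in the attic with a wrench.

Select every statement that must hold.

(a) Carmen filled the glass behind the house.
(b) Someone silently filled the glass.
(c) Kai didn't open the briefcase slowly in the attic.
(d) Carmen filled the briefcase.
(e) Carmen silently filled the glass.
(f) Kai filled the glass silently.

(a), (b), (e)

(a) Entailed — this follows by dropping conjuncts from the filling event's description.
(b) Entailed — every conjunct here is already in the original filling event.
(c) Not entailed — dropping 'with a wrench' under negation is not valid — the original leaves open that Kai opened the briefcase some other way.
(d) Not entailed — Carmen filled the glass, not the briefcase; the briefcase belongs to the opening event.
(e) Entailed — dropping 'behind the house' leaves a sub-description the original still satisfies.
(f) Not entailed — the passage has Carmen filling the glass, not Kai.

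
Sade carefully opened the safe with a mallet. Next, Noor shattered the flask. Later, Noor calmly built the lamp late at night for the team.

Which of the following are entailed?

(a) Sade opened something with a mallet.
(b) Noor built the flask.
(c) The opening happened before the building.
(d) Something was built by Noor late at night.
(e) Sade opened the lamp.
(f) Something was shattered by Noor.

(a), (c), (d), (f)

(a) Entailed — this follows by dropping conjuncts from the opening event's description.
(b) Not entailed — Noor built the lamp, not the flask; the flask belongs to the shattering event.
(c) Entailed — the narrative places the opening before the building.
(d) Entailed — this follows by dropping conjuncts from the building event's description.
(e) Not entailed — Sade opened the safe, not the lamp; the lamp belongs to the building event.
(f) Entailed — this follows by dropping conjuncts from the shattering event's description.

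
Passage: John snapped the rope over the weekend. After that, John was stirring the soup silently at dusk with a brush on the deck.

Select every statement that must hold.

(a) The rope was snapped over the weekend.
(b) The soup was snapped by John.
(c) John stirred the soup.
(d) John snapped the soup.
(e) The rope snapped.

(a), (c), (e)

(a) Entailed — generalizing the agent leaves a sub-description the original still satisfies.
(b) Not entailed — John snapped the rope, not the soup; the soup belongs to the stirring event.
(c) Entailed — 'stir' is an activity; 'was stirring' entails that some stirring happened, so 'stirred' holds.
(d) Not entailed — John snapped the rope, not the soup; the soup belongs to the stirring event.
(e) Entailed — 'John snapped the rope' is causative; it entails the inchoative 'the rope snapped'.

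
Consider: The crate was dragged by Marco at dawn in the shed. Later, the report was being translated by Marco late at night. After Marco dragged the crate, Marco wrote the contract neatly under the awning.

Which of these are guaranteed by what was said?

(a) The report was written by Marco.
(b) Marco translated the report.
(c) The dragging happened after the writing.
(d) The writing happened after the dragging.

(d)

(a) Not entailed — Marco wrote the contract, not the report; the report belongs to the translating event.
(b) Not entailed — 'was translating' is progressive on an accomplishment; it does not entail the completed 'translated'.
(c) Not entailed — the narrative places the dragging before the writing, not after.
(d) Entailed — the narrative places the dragging before the writing.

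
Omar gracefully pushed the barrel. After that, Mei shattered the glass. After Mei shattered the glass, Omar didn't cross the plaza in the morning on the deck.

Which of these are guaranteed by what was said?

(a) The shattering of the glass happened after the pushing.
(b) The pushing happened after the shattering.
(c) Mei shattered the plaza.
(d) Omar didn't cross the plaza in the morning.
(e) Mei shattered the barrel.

(a)

(a) Entailed — the narrative places the pushing before the shattering.
(b) Not entailed — the narrative places the pushing before the shattering, not after.
(c) Not entailed — Mei shattered the glass, not the plaza; the plaza belongs to the crossing event.
(d) Not entailed — dropping 'on the deck' under negation is not valid — the original leaves open that Omar crossed the plaza some other way.
(e) Not entailed — Mei shattered the glass, not the barrel; the barrel belongs to the pushing event.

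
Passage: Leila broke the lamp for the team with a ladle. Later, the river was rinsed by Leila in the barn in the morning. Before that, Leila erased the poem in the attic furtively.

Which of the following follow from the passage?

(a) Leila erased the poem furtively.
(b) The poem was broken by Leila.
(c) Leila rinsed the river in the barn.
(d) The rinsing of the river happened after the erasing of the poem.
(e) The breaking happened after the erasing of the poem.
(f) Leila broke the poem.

(a), (c), (d)

(a) Entailed — this follows by dropping conjuncts from the erasing event's description.
(b) Not entailed — Leila broke the lamp, not the poem; the poem belongs to the erasing event.
(c) Entailed — dropping 'in the morning' leaves a sub-description the original still satisfies.
(d) Entailed — the narrative places the erasing before the rinsing.
(e) Not entailed — the narrative doesn't order the erasing relative to the breaking.
(f) Not entailed — Leila broke the lamp, not the poem; the poem belongs to the erasing event.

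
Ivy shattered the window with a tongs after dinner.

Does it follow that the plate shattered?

Nothing is said about any plate; only the window is affected.

no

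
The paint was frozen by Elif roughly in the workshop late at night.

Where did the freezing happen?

'in the workshop' marks the location of the freezing event.

in the workshop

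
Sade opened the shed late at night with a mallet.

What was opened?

the shed

'the shed' marks the patient of the opening event.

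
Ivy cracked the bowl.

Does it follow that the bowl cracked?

'Ivy cracked the bowl' is the causative; it entails the inchoative 'the bowl cracked'.

yes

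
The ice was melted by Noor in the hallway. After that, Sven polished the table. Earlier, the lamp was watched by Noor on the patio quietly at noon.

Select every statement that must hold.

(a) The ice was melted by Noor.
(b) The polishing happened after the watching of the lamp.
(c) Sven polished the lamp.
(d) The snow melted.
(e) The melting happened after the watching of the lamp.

(a), (b)

(a) Entailed — every conjunct here is already in the original melting event.
(b) Entailed — the narrative places the watching before the polishing.
(c) Not entailed — Sven polished the table, not the lamp; the lamp belongs to the watching event.
(d) Not entailed — the ice is what melted, not the snow.
(e) Not entailed — the narrative doesn't order the watching relative to the melting.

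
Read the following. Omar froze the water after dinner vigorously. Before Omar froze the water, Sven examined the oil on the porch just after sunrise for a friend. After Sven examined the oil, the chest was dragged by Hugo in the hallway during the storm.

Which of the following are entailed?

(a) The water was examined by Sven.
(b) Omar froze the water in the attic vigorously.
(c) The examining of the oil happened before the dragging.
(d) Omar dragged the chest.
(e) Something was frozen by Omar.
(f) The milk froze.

(a) Not entailed — Sven examined the oil, not the water; the water belongs to the freezing event.
(b) Not entailed — 'in the attic' adds information not in the original event.
(c) Entailed — the narrative places the examining before the dragging.
(d) Not entailed — the passage has Hugo dragging the chest, not Omar.
(e) Entailed — the original entails any weakening of itself; this just drops 'vigorously', 'after dinner' and generalizes the patient.
(f) Not entailed — the water is what froze, not the milk.

(c), (e)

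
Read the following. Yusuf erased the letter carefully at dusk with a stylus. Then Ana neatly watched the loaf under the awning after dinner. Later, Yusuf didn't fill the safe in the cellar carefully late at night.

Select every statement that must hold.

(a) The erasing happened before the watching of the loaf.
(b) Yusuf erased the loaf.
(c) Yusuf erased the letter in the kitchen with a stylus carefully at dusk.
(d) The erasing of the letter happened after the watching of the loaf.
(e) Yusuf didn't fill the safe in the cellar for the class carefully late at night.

(a) Entailed — the narrative places the erasing before the watching.
(b) Not entailed — Yusuf erased the letter, not the loaf; the loaf belongs to the watching event.
(c) Not entailed — 'in the kitchen' adds information not in the original event.
(d) Not entailed — the narrative places the erasing before the watching, not after.
(e) Entailed — under negation, adding a further restriction is entailed: if no such filling event occurred, none occurred for the class either.

(a), (e)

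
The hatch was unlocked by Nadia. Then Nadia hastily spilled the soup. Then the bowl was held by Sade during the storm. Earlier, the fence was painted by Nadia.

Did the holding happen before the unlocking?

no

The narrative orders the unlocking before the holding.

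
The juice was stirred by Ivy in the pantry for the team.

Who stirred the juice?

Ivy

'Ivy' marks the agent of the stirring event.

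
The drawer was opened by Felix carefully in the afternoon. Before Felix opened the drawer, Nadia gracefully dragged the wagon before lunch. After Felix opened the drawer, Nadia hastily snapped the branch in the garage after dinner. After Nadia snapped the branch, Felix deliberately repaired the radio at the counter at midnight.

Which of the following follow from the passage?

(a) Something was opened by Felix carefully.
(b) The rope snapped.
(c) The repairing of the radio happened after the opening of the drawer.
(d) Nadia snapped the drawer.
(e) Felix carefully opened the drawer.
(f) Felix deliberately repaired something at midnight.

(a), (c), (e), (f)

(a) Entailed — the original entails any weakening of itself; this just drops 'in the afternoon' and generalizes the patient.
(b) Not entailed — the branch is what snapped, not the rope.
(c) Entailed — the narrative places the opening before the repairing.
(d) Not entailed — Nadia snapped the branch, not the drawer; the drawer belongs to the opening event.
(e) Entailed — every conjunct here is already in the original opening event.
(f) Entailed — every conjunct here is already in the original repairing event.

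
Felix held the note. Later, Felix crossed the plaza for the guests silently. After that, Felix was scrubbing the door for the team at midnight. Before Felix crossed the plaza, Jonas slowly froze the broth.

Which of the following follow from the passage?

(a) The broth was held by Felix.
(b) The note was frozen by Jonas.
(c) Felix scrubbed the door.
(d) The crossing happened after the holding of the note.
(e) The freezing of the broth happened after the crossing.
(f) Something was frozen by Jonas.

(a) Not entailed — Felix held the note, not the broth; the broth belongs to the freezing event.
(b) Not entailed — Jonas froze the broth, not the note; the note belongs to the holding event.
(c) Entailed — 'scrub' is an activity; 'was scrubbing' entails that some scrubbing happened, so 'scrubbed' holds.
(d) Entailed — the narrative places the holding before the crossing.
(e) Not entailed — the narrative places the freezing before the crossing, not after.
(f) Entailed — this follows by dropping conjuncts from the freezing event's description.

(c), (d), (f)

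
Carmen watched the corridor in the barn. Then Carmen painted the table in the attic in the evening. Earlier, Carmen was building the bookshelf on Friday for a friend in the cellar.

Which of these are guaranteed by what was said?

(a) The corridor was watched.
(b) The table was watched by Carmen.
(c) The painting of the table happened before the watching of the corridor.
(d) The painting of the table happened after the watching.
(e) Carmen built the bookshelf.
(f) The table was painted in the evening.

(a) Entailed — this follows by dropping conjuncts from the watching event's description.
(b) Not entailed — Carmen watched the corridor, not the table; the table belongs to the painting event.
(c) Not entailed — the narrative places the watching before the painting, not after.
(d) Entailed — the narrative places the watching before the painting.
(e) Not entailed — 'was building' is progressive on an accomplishment; it does not entail the completed 'built'.
(f) Entailed — this follows by dropping conjuncts from the painting event's description.

(a), (d), (f)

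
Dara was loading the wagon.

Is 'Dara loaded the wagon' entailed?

'was loading' is progressive; for an accomplishment like 'load the wagon', it doesn't entail completion.

no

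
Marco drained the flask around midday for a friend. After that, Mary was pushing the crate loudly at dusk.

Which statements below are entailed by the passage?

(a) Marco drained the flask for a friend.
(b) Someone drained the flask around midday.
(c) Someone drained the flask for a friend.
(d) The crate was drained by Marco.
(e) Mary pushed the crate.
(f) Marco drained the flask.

(a) Entailed — this follows by dropping conjuncts from the draining event's description.
(b) Entailed — this follows by dropping conjuncts from the draining event's description.
(c) Entailed — dropping 'around midday' and generalizing the agent leaves a sub-description the original still satisfies.
(d) Not entailed — Marco drained the flask, not the crate; the crate belongs to the pushing event.
(e) Entailed — 'push' is an activity; 'was pushing' entails that some pushing happened, so 'pushed' holds.
(f) Entailed — every conjunct here is already in the original draining event.

(a), (b), (c), (e), (f)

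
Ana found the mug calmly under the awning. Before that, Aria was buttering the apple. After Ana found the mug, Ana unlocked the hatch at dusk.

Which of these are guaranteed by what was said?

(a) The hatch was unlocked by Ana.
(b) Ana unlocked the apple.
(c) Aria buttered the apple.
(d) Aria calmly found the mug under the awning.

(a) Entailed — this follows by dropping conjuncts from the unlocking event's description.
(b) Not entailed — Ana unlocked the hatch, not the apple; the apple belongs to the buttering event.
(c) Not entailed — 'was buttering' is progressive on an accomplishment; it does not entail the completed 'buttered'.
(d) Not entailed — the passage has Ana finding the mug, not Aria.

(a)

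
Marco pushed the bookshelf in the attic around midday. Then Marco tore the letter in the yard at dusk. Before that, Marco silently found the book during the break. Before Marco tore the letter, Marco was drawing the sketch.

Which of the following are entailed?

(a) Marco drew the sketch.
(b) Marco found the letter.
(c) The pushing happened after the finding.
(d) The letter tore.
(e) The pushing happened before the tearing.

(a) Not entailed — 'was drawing' is progressive on an accomplishment; it does not entail the completed 'drew'.
(b) Not entailed — Marco found the book, not the letter; the letter belongs to the tearing event.
(c) Not entailed — the narrative doesn't order the finding relative to the pushing.
(d) Entailed — 'Marco tore the letter' is causative; it entails the inchoative 'the letter tore'.
(e) Entailed — the narrative places the pushing before the tearing.

(d), (e)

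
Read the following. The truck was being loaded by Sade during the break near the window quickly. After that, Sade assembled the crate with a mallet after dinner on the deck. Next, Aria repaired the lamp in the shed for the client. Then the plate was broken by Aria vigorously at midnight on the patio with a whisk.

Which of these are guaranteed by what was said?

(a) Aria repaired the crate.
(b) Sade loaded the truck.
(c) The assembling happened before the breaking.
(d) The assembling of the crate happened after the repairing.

(c)

(a) Not entailed — Aria repaired the lamp, not the crate; the crate belongs to the assembling event.
(b) Not entailed — 'was loading' is progressive on an accomplishment; it does not entail the completed 'loaded'.
(c) Entailed — the narrative places the assembling before the breaking.
(d) Not entailed — the narrative places the assembling before the repairing, not after.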